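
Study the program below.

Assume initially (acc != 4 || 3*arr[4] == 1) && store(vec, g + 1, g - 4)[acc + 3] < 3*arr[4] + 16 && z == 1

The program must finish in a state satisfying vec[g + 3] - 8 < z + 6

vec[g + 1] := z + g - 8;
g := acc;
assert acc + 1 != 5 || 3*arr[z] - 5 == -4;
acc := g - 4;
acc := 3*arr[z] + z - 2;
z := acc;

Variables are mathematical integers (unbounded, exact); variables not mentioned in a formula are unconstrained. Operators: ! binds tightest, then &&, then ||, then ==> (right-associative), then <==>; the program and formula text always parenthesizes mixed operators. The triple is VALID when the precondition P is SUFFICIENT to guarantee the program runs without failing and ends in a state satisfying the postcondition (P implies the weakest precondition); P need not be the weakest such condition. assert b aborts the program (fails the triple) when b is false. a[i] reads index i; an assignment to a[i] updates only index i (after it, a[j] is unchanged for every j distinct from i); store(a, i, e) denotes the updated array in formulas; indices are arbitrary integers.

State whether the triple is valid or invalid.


Working backward. After the program, the postcondition vec[g + 3] - 8 < z + 6 must hold; in canonical form it is vec[g + 3] < z + 14.
Before z := acc: vec[g + 3] < acc + 14
Before acc := 3*arr[z] + z - 2: vec[g + 3] < 3*arr[z] + z + 12
Before acc := g - 4: vec[g + 3] < 3*arr[z] + z + 12
Before assert acc + 1 != 5 || 3*arr[z] - 5 == -4: (acc != 4 || 3*arr[z] == 1) && vec[g + 3] < 3*arr[z] + z + 12
Before g := acc: (acc != 4 || 3*arr[z] == 1) && vec[acc + 3] < 3*arr[z] + z + 12
Before vec[g + 1] := z + g - 8: (acc != 4 || 3*arr[z] == 1) && store(vec, g + 1, g + z - 8)[acc + 3] < 3*arr[z] + z + 12
The weakest precondition is (acc != 4 || 3*arr[z] == 1) && store(vec, g + 1, g + z - 8)[acc + 3] < 3*arr[z] + z + 12.
Check whether (acc != 4 || 3*arr[4] == 1) && store(vec, g + 1, g - 4)[acc + 3] < 3*arr[4] + 16 && z == 1 implies it.
Countermodel: at the initial state acc = -90458, arr = {[-90455] = 2, [1] = -30159, [4] = 0, elsewhere 2}, g = -90456, vec = {[-90455] = 5, [1] = 5, [4] = 5, elsewhere 5}, z = 1, the precondition holds but the weakest precondition fails.
Answer: invalid


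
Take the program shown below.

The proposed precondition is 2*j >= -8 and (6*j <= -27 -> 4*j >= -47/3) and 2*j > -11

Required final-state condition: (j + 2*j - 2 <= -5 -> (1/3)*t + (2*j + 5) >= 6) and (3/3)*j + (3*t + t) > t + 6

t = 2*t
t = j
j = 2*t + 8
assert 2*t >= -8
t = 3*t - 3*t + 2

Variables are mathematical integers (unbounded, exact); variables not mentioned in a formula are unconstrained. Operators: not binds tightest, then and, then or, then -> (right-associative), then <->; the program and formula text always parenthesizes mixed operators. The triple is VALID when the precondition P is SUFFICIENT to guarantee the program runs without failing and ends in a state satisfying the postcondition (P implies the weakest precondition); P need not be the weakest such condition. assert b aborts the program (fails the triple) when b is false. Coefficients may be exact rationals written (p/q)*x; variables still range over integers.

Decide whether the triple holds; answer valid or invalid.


Working backward. After the program, the postcondition (j + 2*j - 2 <= -5 -> (1/3)*t + (2*j + 5) >= 6) and (3/3)*j + (3*t + t) > t + 6 must hold; in canonical form it is (3*j <= -3 -> 2*j + (1/3)*t >= 1) and j + 3*t > 6.
Before t := 3*t - 3*t + 2: (3*j <= -3 -> 2*j >= 1/3) and j > 0
Before assert 2*t >= -8: 2*t >= -8 and (3*j <= -3 -> 2*j >= 1/3) and j > 0
Before j := 2*t + 8: 2*t >= -8 and (6*t <= -27 -> 4*t >= -47/3) and 2*t > -8
Before t := j: 2*j >= -8 and (6*j <= -27 -> 4*j >= -47/3) and 2*j > -8
Before t := 2*t: 2*j >= -8 and (6*j <= -27 -> 4*j >= -47/3) and 2*j > -8
The weakest precondition is 2*j >= -8 and (6*j <= -27 -> 4*j >= -47/3) and 2*j > -8.
Check whether 2*j >= -8 and (6*j <= -27 -> 4*j >= -47/3) and 2*j > -11 implies it.
Countermodel: at the initial state j = -4, the precondition holds but the weakest precondition fails.
Answer: invalid


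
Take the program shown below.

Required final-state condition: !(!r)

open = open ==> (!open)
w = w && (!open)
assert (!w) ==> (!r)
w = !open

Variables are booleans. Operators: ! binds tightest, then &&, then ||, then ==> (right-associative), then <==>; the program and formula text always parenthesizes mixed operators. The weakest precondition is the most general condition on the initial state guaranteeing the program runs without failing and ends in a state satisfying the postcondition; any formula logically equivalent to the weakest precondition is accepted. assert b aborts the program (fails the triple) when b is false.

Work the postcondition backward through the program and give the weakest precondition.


Working backward. After the program, the postcondition !(!r) must hold; in canonical form it is r.
Before w := !open: r
Before assert (!w) ==> (!r): ((!w) ==> (!r)) && r
Before w := w && (!open): ((!(w && (!open))) ==> (!r)) && r
Before open := open ==> (!open): ((!(w && (!(open ==> (!open))))) ==> (!r)) && r
Answer: WP = ((!(w && (!(open ==> (!open))))) ==> (!r)) && r


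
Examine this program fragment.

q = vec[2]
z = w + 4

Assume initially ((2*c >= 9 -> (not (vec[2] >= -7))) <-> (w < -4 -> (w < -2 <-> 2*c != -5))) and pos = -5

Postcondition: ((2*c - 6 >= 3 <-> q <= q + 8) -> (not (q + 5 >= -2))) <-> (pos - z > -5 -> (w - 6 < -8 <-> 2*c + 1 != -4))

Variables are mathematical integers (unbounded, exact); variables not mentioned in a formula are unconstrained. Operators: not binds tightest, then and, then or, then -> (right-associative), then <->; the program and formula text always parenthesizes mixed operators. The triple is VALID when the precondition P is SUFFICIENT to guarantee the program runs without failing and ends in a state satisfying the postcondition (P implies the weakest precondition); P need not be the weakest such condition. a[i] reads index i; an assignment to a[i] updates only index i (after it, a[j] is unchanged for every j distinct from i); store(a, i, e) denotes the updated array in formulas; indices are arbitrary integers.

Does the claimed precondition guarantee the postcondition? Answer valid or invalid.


Working backward. After the program, the postcondition ((2*c - 6 >= 3 <-> q <= q + 8) -> (not (q + 5 >= -2))) <-> (pos - z > -5 -> (w - 6 < -8 <-> 2*c + 1 != -4)) must hold; in canonical form it is (2*c >= 9 -> (not (q >= -7))) <-> (pos > z - 5 -> (w < -2 <-> 2*c != -5)).
Before z := w + 4: (2*c >= 9 -> (not (q >= -7))) <-> (pos > w - 1 -> (w < -2 <-> 2*c != -5))
Before q := vec[2]: (2*c >= 9 -> (not (vec[2] >= -7))) <-> (pos > w - 1 -> (w < -2 <-> 2*c != -5))
The weakest precondition is (2*c >= 9 -> (not (vec[2] >= -7))) <-> (pos > w - 1 -> (w < -2 <-> 2*c != -5)).
Check whether ((2*c >= 9 -> (not (vec[2] >= -7))) <-> (w < -4 -> (w < -2 <-> 2*c != -5))) and pos = -5 implies it.
Every state satisfying the precondition satisfies the weakest precondition: the implication holds.
Answer: valid


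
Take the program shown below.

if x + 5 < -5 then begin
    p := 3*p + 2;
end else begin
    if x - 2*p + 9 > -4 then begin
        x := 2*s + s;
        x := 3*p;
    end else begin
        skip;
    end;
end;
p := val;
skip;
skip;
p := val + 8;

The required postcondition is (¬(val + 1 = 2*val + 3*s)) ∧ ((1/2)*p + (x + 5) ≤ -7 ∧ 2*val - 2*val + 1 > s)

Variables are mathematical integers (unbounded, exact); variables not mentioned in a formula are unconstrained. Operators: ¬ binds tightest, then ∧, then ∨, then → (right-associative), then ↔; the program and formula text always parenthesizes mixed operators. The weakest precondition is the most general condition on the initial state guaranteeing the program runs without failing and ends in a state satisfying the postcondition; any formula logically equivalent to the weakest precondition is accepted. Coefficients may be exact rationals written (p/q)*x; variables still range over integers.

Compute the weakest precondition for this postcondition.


Working backward. After the program, the postcondition (¬(val + 1 = 2*val + 3*s)) ∧ ((1/2)*p + (x + 5) ≤ -7 ∧ 2*val - 2*val + 1 > s) must hold; in canonical form it is (¬(3*s + val = 1)) ∧ (1/2)*p + x ≤ -12 ∧ s < 1.
Before p := val + 8: (¬(3*s + val = 1)) ∧ (1/2)*val + x ≤ -16 ∧ s < 1
Before skip: (¬(3*s + val = 1)) ∧ (1/2)*val + x ≤ -16 ∧ s < 1
Before skip: (¬(3*s + val = 1)) ∧ (1/2)*val + x ≤ -16 ∧ s < 1
Before p := val: (¬(3*s + val = 1)) ∧ (1/2)*val + x ≤ -16 ∧ s < 1
Then branch requires (¬(3*s + val = 1)) ∧ (1/2)*val + x ≤ -16 ∧ s < 1; else branch requires (x > 2*p - 13 → ((¬(3*s + val = 1)) ∧ 3*p + (1/2)*val ≤ -16 ∧ s < 1)) ∧ ((¬(x > 2*p - 13)) → ((¬(3*s + val = 1)) ∧ (1/2)*val + x ≤ -16 ∧ s < 1)).
Before the if: (x < -10 → ((¬(3*s + val = 1)) ∧ (1/2)*val + x ≤ -16 ∧ s < 1)) ∧ ((¬(x < -10)) → ((x > 2*p - 13 → ((¬(3*s + val = 1)) ∧ 3*p + (1/2)*val ≤ -16 ∧ s < 1)) ∧ ((¬(x > 2*p - 13)) → ((¬(3*s + val = 1)) ∧ (1/2)*val + x ≤ -16 ∧ s < 1))))
Answer: WP = (x < -10 → ((¬(3*s + val = 1)) ∧ (1/2)*val + x ≤ -16 ∧ s < 1)) ∧ ((¬(x < -10)) → ((x > 2*p - 13 → ((¬(3*s + val = 1)) ∧ 3*p + (1/2)*val ≤ -16 ∧ s < 1)) ∧ ((¬(x > 2*p - 13)) → ((¬(3*s + val = 1)) ∧ (1/2)*val + x ≤ -16 ∧ s < 1))))


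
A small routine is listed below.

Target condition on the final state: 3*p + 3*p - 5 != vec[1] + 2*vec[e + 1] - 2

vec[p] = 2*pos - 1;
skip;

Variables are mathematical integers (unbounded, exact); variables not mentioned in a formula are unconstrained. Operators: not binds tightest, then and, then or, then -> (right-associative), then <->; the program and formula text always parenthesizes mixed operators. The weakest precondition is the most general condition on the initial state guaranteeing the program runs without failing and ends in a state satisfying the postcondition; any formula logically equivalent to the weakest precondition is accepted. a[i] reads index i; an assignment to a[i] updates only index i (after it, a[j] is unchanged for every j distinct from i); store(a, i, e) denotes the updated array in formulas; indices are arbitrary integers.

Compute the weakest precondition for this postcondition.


Working backward. After the program, the postcondition 3*p + 3*p - 5 != vec[1] + 2*vec[e + 1] - 2 must hold; in canonical form it is 6*p != 2*vec[e + 1] + vec[1] + 3.
Before skip: 6*p != 2*vec[e + 1] + vec[1] + 3
Before vec[p] := 2*pos - 1: 6*p != 2*store(vec, p, 2*pos - 1)[e + 1] + store(vec, p, 2*pos - 1)[1] + 3
Answer: WP = 6*p != 2*store(vec, p, 2*pos - 1)[e + 1] + store(vec, p, 2*pos - 1)[1] + 3


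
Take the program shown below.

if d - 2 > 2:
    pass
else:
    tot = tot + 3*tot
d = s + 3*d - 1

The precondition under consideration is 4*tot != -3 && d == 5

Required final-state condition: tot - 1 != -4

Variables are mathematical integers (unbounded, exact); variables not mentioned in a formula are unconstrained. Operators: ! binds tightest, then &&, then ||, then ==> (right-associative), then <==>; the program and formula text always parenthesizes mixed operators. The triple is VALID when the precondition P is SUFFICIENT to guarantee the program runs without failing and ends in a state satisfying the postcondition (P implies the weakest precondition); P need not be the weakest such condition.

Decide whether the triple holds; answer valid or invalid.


Working backward. After the program, the postcondition tot - 1 != -4 must hold; in canonical form it is tot != -3.
Before d := s + 3*d - 1: tot != -3
Then branch requires tot != -3; else branch requires 4*tot != -3.
Before the if: (d > 4 ==> tot != -3) && ((!(d > 4)) ==> 4*tot != -3)
The weakest precondition is (d > 4 ==> tot != -3) && ((!(d > 4)) ==> 4*tot != -3).
Check whether 4*tot != -3 && d == 5 implies it.
Countermodel: at the initial state d = 5, tot = -3, the precondition holds but the weakest precondition fails.
Answer: invalid


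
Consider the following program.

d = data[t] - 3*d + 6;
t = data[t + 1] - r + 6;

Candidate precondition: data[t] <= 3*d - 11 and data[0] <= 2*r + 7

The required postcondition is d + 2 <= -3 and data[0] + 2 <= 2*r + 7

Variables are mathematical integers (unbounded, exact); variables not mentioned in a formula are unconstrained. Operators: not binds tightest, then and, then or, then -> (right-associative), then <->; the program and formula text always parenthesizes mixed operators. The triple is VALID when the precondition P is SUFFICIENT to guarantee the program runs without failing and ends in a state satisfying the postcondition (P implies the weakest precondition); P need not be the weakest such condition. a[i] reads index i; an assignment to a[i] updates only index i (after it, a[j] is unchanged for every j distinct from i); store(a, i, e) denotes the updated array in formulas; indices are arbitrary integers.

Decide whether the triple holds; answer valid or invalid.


Working backward. After the program, the postcondition d + 2 <= -3 and data[0] + 2 <= 2*r + 7 must hold; in canonical form it is d <= -5 and data[0] <= 2*r + 5.
Before t := data[t + 1] - r + 6: d <= -5 and data[0] <= 2*r + 5
Before d := data[t] - 3*d + 6: data[t] <= 3*d - 11 and data[0] <= 2*r + 5
The weakest precondition is data[t] <= 3*d - 11 and data[0] <= 2*r + 5.
Check whether data[t] <= 3*d - 11 and data[0] <= 2*r + 7 implies it.
Countermodel: at the initial state d = 0, data = {[0] = 6, [2] = -11, elsewhere -11}, r = 0, t = 2, the precondition holds but the weakest precondition fails.
Answer: invalid


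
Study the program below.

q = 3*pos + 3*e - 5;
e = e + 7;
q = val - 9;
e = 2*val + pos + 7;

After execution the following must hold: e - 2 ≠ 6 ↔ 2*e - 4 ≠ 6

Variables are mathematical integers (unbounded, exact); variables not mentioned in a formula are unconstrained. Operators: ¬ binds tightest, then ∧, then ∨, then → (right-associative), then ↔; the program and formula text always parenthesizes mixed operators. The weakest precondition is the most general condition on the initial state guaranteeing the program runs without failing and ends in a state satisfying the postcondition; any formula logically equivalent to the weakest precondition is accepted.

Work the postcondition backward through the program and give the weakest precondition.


Working backward. After the program, the postcondition e - 2 ≠ 6 ↔ 2*e - 4 ≠ 6 must hold; in canonical form it is e ≠ 8 ↔ 2*e ≠ 10.
Before e := 2*val + pos + 7: pos + 2*val ≠ 1 ↔ 2*pos + 4*val ≠ -4
Before q := val - 9: pos + 2*val ≠ 1 ↔ 2*pos + 4*val ≠ -4
Before e := e + 7: pos + 2*val ≠ 1 ↔ 2*pos + 4*val ≠ -4
Before q := 3*pos + 3*e - 5: pos + 2*val ≠ 1 ↔ 2*pos + 4*val ≠ -4
Answer: WP = pos + 2*val ≠ 1 ↔ 2*pos + 4*val ≠ -4


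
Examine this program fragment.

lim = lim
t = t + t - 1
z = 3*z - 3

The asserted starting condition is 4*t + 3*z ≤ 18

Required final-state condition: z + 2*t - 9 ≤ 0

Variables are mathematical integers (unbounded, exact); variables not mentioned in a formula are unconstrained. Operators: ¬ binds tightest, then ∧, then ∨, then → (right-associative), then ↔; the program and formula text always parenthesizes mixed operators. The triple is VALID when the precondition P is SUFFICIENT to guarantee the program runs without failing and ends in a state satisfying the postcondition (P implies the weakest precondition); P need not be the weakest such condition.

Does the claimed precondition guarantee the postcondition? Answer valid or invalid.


Working backward. After the program, the postcondition z + 2*t - 9 ≤ 0 must hold; in canonical form it is 2*t + z ≤ 9.
Before z := 3*z - 3: 2*t + 3*z ≤ 12
Before t := t + t - 1: 4*t + 3*z ≤ 14
Before lim := lim: 4*t + 3*z ≤ 14
The weakest precondition is 4*t + 3*z ≤ 14.
Check whether 4*t + 3*z ≤ 18 implies it.
Countermodel: at the initial state t = 0, z = 5, the precondition holds but the weakest precondition fails.
Answer: invalid


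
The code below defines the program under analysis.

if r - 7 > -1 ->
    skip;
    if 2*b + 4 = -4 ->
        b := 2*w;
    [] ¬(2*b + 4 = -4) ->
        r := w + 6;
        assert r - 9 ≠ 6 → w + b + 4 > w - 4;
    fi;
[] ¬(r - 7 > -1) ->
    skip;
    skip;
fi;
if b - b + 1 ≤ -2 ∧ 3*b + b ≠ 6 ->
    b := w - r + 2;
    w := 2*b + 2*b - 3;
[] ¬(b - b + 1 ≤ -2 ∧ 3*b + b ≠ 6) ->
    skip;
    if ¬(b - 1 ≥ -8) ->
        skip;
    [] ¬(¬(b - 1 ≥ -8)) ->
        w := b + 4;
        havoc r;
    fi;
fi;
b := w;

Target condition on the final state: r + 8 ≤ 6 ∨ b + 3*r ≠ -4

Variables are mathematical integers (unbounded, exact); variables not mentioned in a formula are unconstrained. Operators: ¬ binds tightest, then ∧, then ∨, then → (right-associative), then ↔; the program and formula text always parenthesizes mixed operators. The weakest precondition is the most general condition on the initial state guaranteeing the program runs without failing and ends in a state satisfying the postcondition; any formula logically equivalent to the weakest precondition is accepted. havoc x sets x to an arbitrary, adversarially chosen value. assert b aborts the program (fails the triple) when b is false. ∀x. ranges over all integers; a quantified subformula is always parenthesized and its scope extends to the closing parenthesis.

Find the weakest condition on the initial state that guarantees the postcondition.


Working backward. After the program, the postcondition r + 8 ≤ 6 ∨ b + 3*r ≠ -4 must hold; in canonical form it is r ≤ -2 ∨ b + 3*r ≠ -4.
Before b := w: r ≤ -2 ∨ 3*r + w ≠ -4
Then branch requires r ≤ -2 ∨ 4*w ≠ r - 9; else branch requires ((¬(b ≥ -7)) → (r ≤ -2 ∨ 3*r + w ≠ -4)) ∧ (b ≥ -7 → (∀r_1. (r_1 ≤ -2 ∨ b + 3*r_1 ≠ -8))).
Before the if: ((¬(b ≥ -7)) → (r ≤ -2 ∨ 3*r + w ≠ -4)) ∧ (b ≥ -7 → (∀r_1. (r_1 ≤ -2 ∨ b + 3*r_1 ≠ -8)))
Then branch requires (2*b = -8 → (((¬(2*w ≥ -7)) → (r ≤ -2 ∨ 3*r + w ≠ -4)) ∧ (2*w ≥ -7 → (∀r_1. (r_1 ≤ -2 ∨ 3*r_1 + 2*w ≠ -8))))) ∧ ((¬(2*b = -8)) → ((w ≠ 9 → b > -8) ∧ ((¬(b ≥ -7)) → (w ≤ -8 ∨ 4*w ≠ -22)) ∧ (b ≥ -7 → (∀r_1. (r_1 ≤ -2 ∨ b + 3*r_1 ≠ -8))))); else branch requires ((¬(b ≥ -7)) → (r ≤ -2 ∨ 3*r + w ≠ -4)) ∧ (b ≥ -7 → (∀r_1. (r_1 ≤ -2 ∨ b + 3*r_1 ≠ -8))).
Before the if: (r > 6 → ((2*b = -8 → (((¬(2*w ≥ -7)) → (r ≤ -2 ∨ 3*r + w ≠ -4)) ∧ (2*w ≥ -7 → (∀r_1. (r_1 ≤ -2 ∨ 3*r_1 + 2*w ≠ -8))))) ∧ ((¬(2*b = -8)) → ((w ≠ 9 → b > -8) ∧ ((¬(b ≥ -7)) → (w ≤ -8 ∨ 4*w ≠ -22)) ∧ (b ≥ -7 → (∀r_1. (r_1 ≤ -2 ∨ b + 3*r_1 ≠ -8))))))) ∧ ((¬(r > 6)) → (((¬(b ≥ -7)) → (r ≤ -2 ∨ 3*r + w ≠ -4)) ∧ (b ≥ -7 → (∀r_1. (r_1 ≤ -2 ∨ b + 3*r_1 ≠ -8)))))
Answer: WP = (r > 6 → ((2*b = -8 → (((¬(2*w ≥ -7)) → (r ≤ -2 ∨ 3*r + w ≠ -4)) ∧ (2*w ≥ -7 → (∀r_1. (r_1 ≤ -2 ∨ 3*r_1 + 2*w ≠ -8))))) ∧ ((¬(2*b = -8)) → ((w ≠ 9 → b > -8) ∧ ((¬(b ≥ -7)) → (w ≤ -8 ∨ 4*w ≠ -22)) ∧ (b ≥ -7 → (∀r_1. (r_1 ≤ -2 ∨ b + 3*r_1 ≠ -8))))))) ∧ ((¬(r > 6)) → (((¬(b ≥ -7)) → (r ≤ -2 ∨ 3*r + w ≠ -4)) ∧ (b ≥ -7 → (∀r_1. (r_1 ≤ -2 ∨ b + 3*r_1 ≠ -8)))))


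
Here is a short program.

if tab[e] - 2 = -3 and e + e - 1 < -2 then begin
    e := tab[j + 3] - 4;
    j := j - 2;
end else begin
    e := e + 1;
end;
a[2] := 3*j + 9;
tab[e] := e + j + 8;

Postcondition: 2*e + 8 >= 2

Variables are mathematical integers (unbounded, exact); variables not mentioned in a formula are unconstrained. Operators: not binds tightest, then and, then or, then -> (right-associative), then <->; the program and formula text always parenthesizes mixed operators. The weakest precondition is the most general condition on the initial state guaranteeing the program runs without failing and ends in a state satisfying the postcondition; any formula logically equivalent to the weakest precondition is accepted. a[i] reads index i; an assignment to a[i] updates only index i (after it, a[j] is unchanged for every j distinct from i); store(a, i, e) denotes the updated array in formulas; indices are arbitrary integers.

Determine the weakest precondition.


Working backward. After the program, the postcondition 2*e + 8 >= 2 must hold; in canonical form it is 2*e >= -6.
Before tab[e] := e + j + 8: 2*e >= -6
Before a[2] := 3*j + 9: 2*e >= -6
Then branch requires 2*tab[j + 3] >= 2; else branch requires 2*e >= -8.
Before the if: ((tab[e] = -1 and 2*e < -1) -> 2*tab[j + 3] >= 2) and ((not (tab[e] = -1 and 2*e < -1)) -> 2*e >= -8)
Answer: WP = ((tab[e] = -1 and 2*e < -1) -> 2*tab[j + 3] >= 2) and ((not (tab[e] = -1 and 2*e < -1)) -> 2*e >= -8)


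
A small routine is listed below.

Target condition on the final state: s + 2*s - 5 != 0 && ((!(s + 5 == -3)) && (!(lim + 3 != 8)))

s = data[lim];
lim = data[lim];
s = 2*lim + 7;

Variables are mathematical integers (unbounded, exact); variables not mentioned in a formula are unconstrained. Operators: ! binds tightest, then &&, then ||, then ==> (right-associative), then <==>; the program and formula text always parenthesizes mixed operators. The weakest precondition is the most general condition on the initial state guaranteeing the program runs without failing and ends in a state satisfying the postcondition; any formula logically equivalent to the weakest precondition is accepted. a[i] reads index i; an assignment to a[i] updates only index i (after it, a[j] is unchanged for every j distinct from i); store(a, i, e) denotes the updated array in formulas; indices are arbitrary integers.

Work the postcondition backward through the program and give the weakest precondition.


Working backward. After the program, the postcondition s + 2*s - 5 != 0 && ((!(s + 5 == -3)) && (!(lim + 3 != 8))) must hold; in canonical form it is 3*s != 5 && (!(s == -8)) && (!(lim != 5)).
Before s := 2*lim + 7: 6*lim != -16 && (!(2*lim == -15)) && (!(lim != 5))
Before lim := data[lim]: 6*data[lim] != -16 && (!(2*data[lim] == -15)) && (!(data[lim] != 5))
Before s := data[lim]: 6*data[lim] != -16 && (!(2*data[lim] == -15)) && (!(data[lim] != 5))
Answer: WP = 6*data[lim] != -16 && (!(2*data[lim] == -15)) && (!(data[lim] != 5))


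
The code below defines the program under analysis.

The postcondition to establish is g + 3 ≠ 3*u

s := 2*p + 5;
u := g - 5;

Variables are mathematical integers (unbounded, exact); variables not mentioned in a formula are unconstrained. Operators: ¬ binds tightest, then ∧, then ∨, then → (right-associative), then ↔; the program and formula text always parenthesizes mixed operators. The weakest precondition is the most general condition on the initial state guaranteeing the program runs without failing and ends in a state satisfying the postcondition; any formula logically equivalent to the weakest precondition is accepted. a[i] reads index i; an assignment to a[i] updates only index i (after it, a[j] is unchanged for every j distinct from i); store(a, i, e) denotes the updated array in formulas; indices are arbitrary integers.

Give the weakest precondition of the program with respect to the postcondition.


Working backward. After the program, the postcondition g + 3 ≠ 3*u must hold; in canonical form it is g ≠ 3*u - 3.
Before u := g - 5: 2*g ≠ 18
Before s := 2*p + 5: 2*g ≠ 18
Answer: WP = 2*g ≠ 18


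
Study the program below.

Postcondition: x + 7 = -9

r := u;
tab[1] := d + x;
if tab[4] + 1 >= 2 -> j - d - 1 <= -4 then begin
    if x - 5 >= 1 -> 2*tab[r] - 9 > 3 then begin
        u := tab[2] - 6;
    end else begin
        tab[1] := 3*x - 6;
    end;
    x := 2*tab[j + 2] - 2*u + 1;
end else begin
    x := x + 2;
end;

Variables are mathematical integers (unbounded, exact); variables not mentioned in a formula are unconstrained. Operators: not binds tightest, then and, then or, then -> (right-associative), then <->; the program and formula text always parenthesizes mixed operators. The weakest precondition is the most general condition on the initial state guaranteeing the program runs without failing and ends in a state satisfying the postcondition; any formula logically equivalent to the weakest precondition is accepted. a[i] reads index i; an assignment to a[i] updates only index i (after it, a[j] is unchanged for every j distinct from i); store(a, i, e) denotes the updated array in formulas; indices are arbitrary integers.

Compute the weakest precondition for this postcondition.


Working backward. After the program, the postcondition x + 7 = -9 must hold; in canonical form it is x = -16.
Then branch requires ((x >= 6 -> 2*tab[r] > 12) -> 2*tab[j + 2] = 2*tab[2] - 29) and ((not (x >= 6 -> 2*tab[r] > 12)) -> 2*store(tab, 1, 3*x - 6)[j + 2] = 2*u - 17); else branch requires x = -18.
Before the if: ((tab[4] >= 1 -> j <= d - 3) -> (((x >= 6 -> 2*tab[r] > 12) -> 2*tab[j + 2] = 2*tab[2] - 29) and ((not (x >= 6 -> 2*tab[r] > 12)) -> 2*store(tab, 1, 3*x - 6)[j + 2] = 2*u - 17))) and ((not (tab[4] >= 1 -> j <= d - 3)) -> x = -18)
Before tab[1] := d + x: ((tab[4] >= 1 -> j <= d - 3) -> (((x >= 6 -> 2*store(tab, 1, d + x)[r] > 12) -> 2*store(tab, 1, d + x)[j + 2] = 2*tab[2] - 29) and ((not (x >= 6 -> 2*store(tab, 1, d + x)[r] > 12)) -> 2*store(store(tab, 1, d + x), 1, 3*x - 6)[j + 2] = 2*u - 17))) and ((not (tab[4] >= 1 -> j <= d - 3)) -> x = -18)
Before r := u: ((tab[4] >= 1 -> j <= d - 3) -> (((x >= 6 -> 2*store(tab, 1, d + x)[u] > 12) -> 2*store(tab, 1, d + x)[j + 2] = 2*tab[2] - 29) and ((not (x >= 6 -> 2*store(tab, 1, d + x)[u] > 12)) -> 2*store(store(tab, 1, d + x), 1, 3*x - 6)[j + 2] = 2*u - 17))) and ((not (tab[4] >= 1 -> j <= d - 3)) -> x = -18)
Answer: WP = ((tab[4] >= 1 -> j <= d - 3) -> (((x >= 6 -> 2*store(tab, 1, d + x)[u] > 12) -> 2*store(tab, 1, d + x)[j + 2] = 2*tab[2] - 29) and ((not (x >= 6 -> 2*store(tab, 1, d + x)[u] > 12)) -> 2*store(store(tab, 1, d + x), 1, 3*x - 6)[j + 2] = 2*u - 17))) and ((not (tab[4] >= 1 -> j <= d - 3)) -> x = -18)


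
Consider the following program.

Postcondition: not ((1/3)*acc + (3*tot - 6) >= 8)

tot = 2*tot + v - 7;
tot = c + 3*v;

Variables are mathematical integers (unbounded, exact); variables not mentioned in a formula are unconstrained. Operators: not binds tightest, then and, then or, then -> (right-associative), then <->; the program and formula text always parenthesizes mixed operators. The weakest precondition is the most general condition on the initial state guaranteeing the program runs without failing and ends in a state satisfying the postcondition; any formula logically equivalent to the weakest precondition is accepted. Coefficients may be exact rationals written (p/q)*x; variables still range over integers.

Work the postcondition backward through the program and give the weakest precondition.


Working backward. After the program, the postcondition not ((1/3)*acc + (3*tot - 6) >= 8) must hold; in canonical form it is not ((1/3)*acc + 3*tot >= 14).
Before tot := c + 3*v: not ((1/3)*acc + 3*c + 9*v >= 14)
Before tot := 2*tot + v - 7: not ((1/3)*acc + 3*c + 9*v >= 14)
Answer: WP = not ((1/3)*acc + 3*c + 9*v >= 14)


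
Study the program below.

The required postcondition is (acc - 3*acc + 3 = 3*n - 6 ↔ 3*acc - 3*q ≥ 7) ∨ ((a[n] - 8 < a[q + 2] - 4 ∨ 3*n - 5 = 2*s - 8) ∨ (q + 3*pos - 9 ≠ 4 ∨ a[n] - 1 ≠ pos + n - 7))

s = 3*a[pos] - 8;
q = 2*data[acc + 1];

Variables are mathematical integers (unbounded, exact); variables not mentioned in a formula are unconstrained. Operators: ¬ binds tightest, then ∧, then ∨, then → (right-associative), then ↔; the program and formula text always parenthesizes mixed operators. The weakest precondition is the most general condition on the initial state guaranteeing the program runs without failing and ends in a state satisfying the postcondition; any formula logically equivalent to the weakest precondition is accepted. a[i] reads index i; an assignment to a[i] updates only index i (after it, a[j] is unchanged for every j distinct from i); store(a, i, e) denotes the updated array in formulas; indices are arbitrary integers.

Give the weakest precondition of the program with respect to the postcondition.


Working backward. After the program, the postcondition (acc - 3*acc + 3 = 3*n - 6 ↔ 3*acc - 3*q ≥ 7) ∨ ((a[n] - 8 < a[q + 2] - 4 ∨ 3*n - 5 = 2*s - 8) ∨ (q + 3*pos - 9 ≠ 4 ∨ a[n] - 1 ≠ pos + n - 7)) must hold; in canonical form it is (2*acc + 3*n = 9 ↔ 3*acc ≥ 3*q + 7) ∨ a[n] < a[q + 2] + 4 ∨ 3*n = 2*s - 3 ∨ 3*pos + q ≠ 13 ∨ a[n] ≠ n + pos - 6.
Before q := 2*data[acc + 1]: (2*acc + 3*n = 9 ↔ 3*acc ≥ 6*data[acc + 1] + 7) ∨ a[n] < a[2*data[acc + 1] + 2] + 4 ∨ 3*n = 2*s - 3 ∨ 2*data[acc + 1] + 3*pos ≠ 13 ∨ a[n] ≠ n + pos - 6
Before s := 3*a[pos] - 8: (2*acc + 3*n = 9 ↔ 3*acc ≥ 6*data[acc + 1] + 7) ∨ a[n] < a[2*data[acc + 1] + 2] + 4 ∨ 3*n = 6*a[pos] - 19 ∨ 2*data[acc + 1] + 3*pos ≠ 13 ∨ a[n] ≠ n + pos - 6
Answer: WP = (2*acc + 3*n = 9 ↔ 3*acc ≥ 6*data[acc + 1] + 7) ∨ a[n] < a[2*data[acc + 1] + 2] + 4 ∨ 3*n = 6*a[pos] - 19 ∨ 2*data[acc + 1] + 3*pos ≠ 13 ∨ a[n] ≠ n + pos - 6


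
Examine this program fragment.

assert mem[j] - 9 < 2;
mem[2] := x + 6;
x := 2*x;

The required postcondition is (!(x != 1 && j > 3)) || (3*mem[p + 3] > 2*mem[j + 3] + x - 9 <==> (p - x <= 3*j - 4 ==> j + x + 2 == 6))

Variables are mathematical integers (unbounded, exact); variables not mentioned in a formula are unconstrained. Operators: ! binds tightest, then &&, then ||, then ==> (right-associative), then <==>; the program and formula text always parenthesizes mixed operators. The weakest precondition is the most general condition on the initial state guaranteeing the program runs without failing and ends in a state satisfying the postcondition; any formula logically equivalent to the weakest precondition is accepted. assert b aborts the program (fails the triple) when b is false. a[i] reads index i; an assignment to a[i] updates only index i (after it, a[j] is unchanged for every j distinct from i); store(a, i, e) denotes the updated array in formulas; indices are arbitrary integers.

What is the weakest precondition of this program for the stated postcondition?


Working backward. After the program, the postcondition (!(x != 1 && j > 3)) || (3*mem[p + 3] > 2*mem[j + 3] + x - 9 <==> (p - x <= 3*j - 4 ==> j + x + 2 == 6)) must hold; in canonical form it is (!(x != 1 && j > 3)) || (3*mem[p + 3] > 2*mem[j + 3] + x - 9 <==> (p <= 3*j + x - 4 ==> j + x == 4)).
Before x := 2*x: (!(2*x != 1 && j > 3)) || (3*mem[p + 3] > 2*mem[j + 3] + 2*x - 9 <==> (p <= 3*j + 2*x - 4 ==> j + 2*x == 4))
Before mem[2] := x + 6: (!(2*x != 1 && j > 3)) || (3*store(mem, 2, x + 6)[p + 3] > 2*store(mem, 2, x + 6)[j + 3] + 2*x - 9 <==> (p <= 3*j + 2*x - 4 ==> j + 2*x == 4))
Before assert mem[j] - 9 < 2: mem[j] < 11 && ((!(2*x != 1 && j > 3)) || (3*store(mem, 2, x + 6)[p + 3] > 2*store(mem, 2, x + 6)[j + 3] + 2*x - 9 <==> (p <= 3*j + 2*x - 4 ==> j + 2*x == 4)))
Answer: WP = mem[j] < 11 && ((!(2*x != 1 && j > 3)) || (3*store(mem, 2, x + 6)[p + 3] > 2*store(mem, 2, x + 6)[j + 3] + 2*x - 9 <==> (p <= 3*j + 2*x - 4 ==> j + 2*x == 4)))


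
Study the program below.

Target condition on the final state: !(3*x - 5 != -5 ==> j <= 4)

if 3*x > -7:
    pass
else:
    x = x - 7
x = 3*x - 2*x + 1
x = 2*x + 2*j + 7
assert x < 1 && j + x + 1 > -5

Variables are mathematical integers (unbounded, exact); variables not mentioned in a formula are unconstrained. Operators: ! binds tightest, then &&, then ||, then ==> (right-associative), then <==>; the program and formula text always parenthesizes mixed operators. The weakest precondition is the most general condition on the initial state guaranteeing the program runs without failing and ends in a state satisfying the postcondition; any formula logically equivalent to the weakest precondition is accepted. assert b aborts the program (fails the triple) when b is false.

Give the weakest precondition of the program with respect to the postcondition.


Working backward. After the program, the postcondition !(3*x - 5 != -5 ==> j <= 4) must hold; in canonical form it is !(3*x != 0 ==> j <= 4).
Before assert x < 1 && j + x + 1 > -5: x < 1 && j + x > -6 && (!(3*x != 0 ==> j <= 4))
Before x := 2*x + 2*j + 7: 2*j + 2*x < -6 && 3*j + 2*x > -13 && (!(6*j + 6*x != -21 ==> j <= 4))
Before x := 3*x - 2*x + 1: 2*j + 2*x < -8 && 3*j + 2*x > -15 && (!(6*j + 6*x != -27 ==> j <= 4))
Then branch requires 2*j + 2*x < -8 && 3*j + 2*x > -15 && (!(6*j + 6*x != -27 ==> j <= 4)); else branch requires 2*j + 2*x < 6 && 3*j + 2*x > -1 && (!(6*j + 6*x != 15 ==> j <= 4)).
Before the if: (3*x > -7 ==> (2*j + 2*x < -8 && 3*j + 2*x > -15 && (!(6*j + 6*x != -27 ==> j <= 4)))) && ((!(3*x > -7)) ==> (2*j + 2*x < 6 && 3*j + 2*x > -1 && (!(6*j + 6*x != 15 ==> j <= 4))))
Answer: WP = (3*x > -7 ==> (2*j + 2*x < -8 && 3*j + 2*x > -15 && (!(6*j + 6*x != -27 ==> j <= 4)))) && ((!(3*x > -7)) ==> (2*j + 2*x < 6 && 3*j + 2*x > -1 && (!(6*j + 6*x != 15 ==> j <= 4))))


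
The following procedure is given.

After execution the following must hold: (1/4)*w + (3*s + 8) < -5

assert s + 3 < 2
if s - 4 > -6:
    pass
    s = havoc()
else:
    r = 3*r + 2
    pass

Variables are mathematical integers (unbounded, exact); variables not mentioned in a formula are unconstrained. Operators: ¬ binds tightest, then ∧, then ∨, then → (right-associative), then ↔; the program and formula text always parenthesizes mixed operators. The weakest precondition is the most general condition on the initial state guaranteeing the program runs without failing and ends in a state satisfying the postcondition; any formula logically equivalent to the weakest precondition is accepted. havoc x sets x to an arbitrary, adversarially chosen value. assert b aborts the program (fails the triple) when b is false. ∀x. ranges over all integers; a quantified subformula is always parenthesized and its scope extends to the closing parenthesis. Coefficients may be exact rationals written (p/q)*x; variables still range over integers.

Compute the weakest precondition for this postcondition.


Working backward. After the program, the postcondition (1/4)*w + (3*s + 8) < -5 must hold; in canonical form it is 3*s + (1/4)*w < -13.
Then branch requires ∀s_1. 3*s_1 + (1/4)*w < -13; else branch requires 3*s + (1/4)*w < -13.
Before the if: (s > -2 → (∀s_1. 3*s_1 + (1/4)*w < -13)) ∧ ((¬(s > -2)) → 3*s + (1/4)*w < -13)
Before assert s + 3 < 2: s < -1 ∧ (s > -2 → (∀s_1. 3*s_1 + (1/4)*w < -13)) ∧ ((¬(s > -2)) → 3*s + (1/4)*w < -13)
Answer: WP = s < -1 ∧ (s > -2 → (∀s_1. 3*s_1 + (1/4)*w < -13)) ∧ ((¬(s > -2)) → 3*s + (1/4)*w < -13)


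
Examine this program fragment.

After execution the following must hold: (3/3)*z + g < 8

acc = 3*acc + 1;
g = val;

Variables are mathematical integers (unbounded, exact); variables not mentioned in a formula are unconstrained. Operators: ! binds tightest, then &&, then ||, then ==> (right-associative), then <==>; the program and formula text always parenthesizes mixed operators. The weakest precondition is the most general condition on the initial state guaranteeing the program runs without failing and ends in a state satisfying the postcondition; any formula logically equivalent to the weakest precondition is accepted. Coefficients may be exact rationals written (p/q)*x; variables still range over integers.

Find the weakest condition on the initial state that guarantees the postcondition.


Working backward. After the program, the postcondition (3/3)*z + g < 8 must hold; in canonical form it is g + z < 8.
Before g := val: val + z < 8
Before acc := 3*acc + 1: val + z < 8
Answer: WP = val + z < 8


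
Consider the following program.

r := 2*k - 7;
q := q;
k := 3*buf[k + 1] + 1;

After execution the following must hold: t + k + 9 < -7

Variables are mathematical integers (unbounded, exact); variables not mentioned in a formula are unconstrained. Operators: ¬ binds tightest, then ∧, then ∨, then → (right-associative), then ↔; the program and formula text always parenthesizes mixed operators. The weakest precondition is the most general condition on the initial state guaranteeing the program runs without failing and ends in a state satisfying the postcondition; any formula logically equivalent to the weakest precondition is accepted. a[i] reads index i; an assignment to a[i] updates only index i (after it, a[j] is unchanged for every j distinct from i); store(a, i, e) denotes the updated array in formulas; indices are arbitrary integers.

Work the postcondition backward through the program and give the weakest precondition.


Working backward. After the program, the postcondition t + k + 9 < -7 must hold; in canonical form it is k + t < -16.
Before k := 3*buf[k + 1] + 1: 3*buf[k + 1] + t < -17
Before q := q: 3*buf[k + 1] + t < -17
Before r := 2*k - 7: 3*buf[k + 1] + t < -17
Answer: WP = 3*buf[k + 1] + t < -17


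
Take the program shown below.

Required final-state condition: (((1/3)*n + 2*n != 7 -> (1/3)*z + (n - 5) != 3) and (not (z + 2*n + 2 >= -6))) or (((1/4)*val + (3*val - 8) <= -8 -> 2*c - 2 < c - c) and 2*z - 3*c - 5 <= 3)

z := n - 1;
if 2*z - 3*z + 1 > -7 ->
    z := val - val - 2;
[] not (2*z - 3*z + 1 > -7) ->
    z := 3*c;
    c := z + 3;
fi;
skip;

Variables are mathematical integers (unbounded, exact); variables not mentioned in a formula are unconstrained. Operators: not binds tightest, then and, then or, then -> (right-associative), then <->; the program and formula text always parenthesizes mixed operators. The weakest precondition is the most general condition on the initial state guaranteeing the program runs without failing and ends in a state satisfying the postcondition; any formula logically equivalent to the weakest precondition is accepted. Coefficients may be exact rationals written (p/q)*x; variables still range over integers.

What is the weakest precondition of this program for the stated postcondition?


Working backward. After the program, the postcondition (((1/3)*n + 2*n != 7 -> (1/3)*z + (n - 5) != 3) and (not (z + 2*n + 2 >= -6))) or (((1/4)*val + (3*val - 8) <= -8 -> 2*c - 2 < c - c) and 2*z - 3*c - 5 <= 3) must hold; in canonical form it is (((7/3)*n != 7 -> n + (1/3)*z != 8) and (not (2*n + z >= -8))) or (((13/4)*val <= 0 -> 2*c < 2) and 2*z <= 3*c + 8).
Before skip: (((7/3)*n != 7 -> n + (1/3)*z != 8) and (not (2*n + z >= -8))) or (((13/4)*val <= 0 -> 2*c < 2) and 2*z <= 3*c + 8)
Then branch requires (((7/3)*n != 7 -> n != 26/3) and (not (2*n >= -6))) or (((13/4)*val <= 0 -> 2*c < 2) and 3*c >= -12); else branch requires (((7/3)*n != 7 -> c + n != 8) and (not (3*c + 2*n >= -8))) or (((13/4)*val <= 0 -> 6*c < -4) and 3*c >= -17).
Before the if: (z < 8 -> ((((7/3)*n != 7 -> n != 26/3) and (not (2*n >= -6))) or (((13/4)*val <= 0 -> 2*c < 2) and 3*c >= -12))) and ((not (z < 8)) -> ((((7/3)*n != 7 -> c + n != 8) and (not (3*c + 2*n >= -8))) or (((13/4)*val <= 0 -> 6*c < -4) and 3*c >= -17)))
Before z := n - 1: (n < 9 -> ((((7/3)*n != 7 -> n != 26/3) and (not (2*n >= -6))) or (((13/4)*val <= 0 -> 2*c < 2) and 3*c >= -12))) and ((not (n < 9)) -> ((((7/3)*n != 7 -> c + n != 8) and (not (3*c + 2*n >= -8))) or (((13/4)*val <= 0 -> 6*c < -4) and 3*c >= -17)))
Answer: WP = (n < 9 -> ((((7/3)*n != 7 -> n != 26/3) and (not (2*n >= -6))) or (((13/4)*val <= 0 -> 2*c < 2) and 3*c >= -12))) and ((not (n < 9)) -> ((((7/3)*n != 7 -> c + n != 8) and (not (3*c + 2*n >= -8))) or (((13/4)*val <= 0 -> 6*c < -4) and 3*c >= -17)))


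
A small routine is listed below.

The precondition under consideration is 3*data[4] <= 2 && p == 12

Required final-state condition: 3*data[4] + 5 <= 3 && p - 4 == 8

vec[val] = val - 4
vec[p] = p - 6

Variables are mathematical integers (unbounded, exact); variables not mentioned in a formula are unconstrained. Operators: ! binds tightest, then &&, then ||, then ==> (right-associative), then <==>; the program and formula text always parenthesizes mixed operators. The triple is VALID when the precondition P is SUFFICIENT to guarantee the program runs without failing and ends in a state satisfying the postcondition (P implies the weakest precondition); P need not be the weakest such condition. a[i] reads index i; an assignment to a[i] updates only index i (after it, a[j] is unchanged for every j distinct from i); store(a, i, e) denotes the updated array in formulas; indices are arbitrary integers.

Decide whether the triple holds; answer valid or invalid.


Working backward. After the program, the postcondition 3*data[4] + 5 <= 3 && p - 4 == 8 must hold; in canonical form it is 3*data[4] <= -2 && p == 12.
Before vec[p] := p - 6: 3*data[4] <= -2 && p == 12
Before vec[val] := val - 4: 3*data[4] <= -2 && p == 12
The weakest precondition is 3*data[4] <= -2 && p == 12.
Check whether 3*data[4] <= 2 && p == 12 implies it.
Countermodel: at the initial state data = {[4] = 0, elsewhere 0}, p = 12, the precondition holds but the weakest precondition fails.
Answer: invalid
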